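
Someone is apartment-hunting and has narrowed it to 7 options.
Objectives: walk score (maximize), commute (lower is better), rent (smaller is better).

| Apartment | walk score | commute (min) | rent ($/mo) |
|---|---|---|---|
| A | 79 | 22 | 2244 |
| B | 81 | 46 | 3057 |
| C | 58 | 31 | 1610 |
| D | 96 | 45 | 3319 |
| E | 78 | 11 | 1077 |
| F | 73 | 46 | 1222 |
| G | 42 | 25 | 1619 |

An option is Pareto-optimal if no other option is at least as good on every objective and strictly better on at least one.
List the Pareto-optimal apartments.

A, B, D, E

A: not dominated.
B: not dominated.
C: dominated by E (walk score 78≥58, commute 11≤31, rent 1077≤1610).
D: not dominated (best walk score).
E: not dominated (best commute).
F: dominated by E (walk score 78≥73, commute 11≤46, rent 1077≤1222).
G: dominated by E (walk score 78≥42, commute 11≤25, rent 1077≤1619).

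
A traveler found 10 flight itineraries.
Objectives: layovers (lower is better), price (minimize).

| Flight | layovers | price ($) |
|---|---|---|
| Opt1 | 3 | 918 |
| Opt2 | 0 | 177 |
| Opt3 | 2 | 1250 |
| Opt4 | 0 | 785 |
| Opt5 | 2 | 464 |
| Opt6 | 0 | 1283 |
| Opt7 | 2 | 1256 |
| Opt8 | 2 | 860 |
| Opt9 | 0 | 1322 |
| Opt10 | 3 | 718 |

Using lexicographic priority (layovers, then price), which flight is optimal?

First minimize layovers: best is 0, kept {Opt2, Opt4, Opt6, Opt9}.
Then minimize price: best is 177, kept {Opt2}.

Opt2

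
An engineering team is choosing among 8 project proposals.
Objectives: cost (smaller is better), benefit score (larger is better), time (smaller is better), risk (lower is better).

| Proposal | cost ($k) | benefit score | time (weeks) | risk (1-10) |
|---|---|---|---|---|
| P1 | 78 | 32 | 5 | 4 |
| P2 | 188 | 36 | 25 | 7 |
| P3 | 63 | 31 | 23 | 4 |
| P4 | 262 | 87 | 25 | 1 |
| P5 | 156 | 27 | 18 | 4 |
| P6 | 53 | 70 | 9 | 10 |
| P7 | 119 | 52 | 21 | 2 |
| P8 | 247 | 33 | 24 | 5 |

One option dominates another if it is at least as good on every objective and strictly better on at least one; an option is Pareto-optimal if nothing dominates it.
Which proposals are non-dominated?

P1, P3, P4, P6, P7

P1: not dominated (best time).
P2: dominated by P7 (cost 119≤188, benefit score 52≥36, time 21≤25, risk 2≤7).
P3: not dominated.
P4: not dominated (best benefit score).
P5: dominated by P1 (cost 78≤156, benefit score 32≥27, time 5≤18, risk 4≤4).
P6: not dominated (best cost).
P7: not dominated.
P8: dominated by P7 (cost 119≤247, benefit score 52≥33, time 21≤24, risk 2≤5).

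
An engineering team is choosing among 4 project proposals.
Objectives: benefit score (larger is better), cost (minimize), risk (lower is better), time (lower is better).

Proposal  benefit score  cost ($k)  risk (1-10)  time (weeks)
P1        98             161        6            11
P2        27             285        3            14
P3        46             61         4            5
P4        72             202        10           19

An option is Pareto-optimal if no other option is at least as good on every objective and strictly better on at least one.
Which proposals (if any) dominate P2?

none

P1: worse on risk (6 vs 3).
P3: worse on risk (4 vs 3).
P4: worse on risk (10 vs 3).
No option dominates P2.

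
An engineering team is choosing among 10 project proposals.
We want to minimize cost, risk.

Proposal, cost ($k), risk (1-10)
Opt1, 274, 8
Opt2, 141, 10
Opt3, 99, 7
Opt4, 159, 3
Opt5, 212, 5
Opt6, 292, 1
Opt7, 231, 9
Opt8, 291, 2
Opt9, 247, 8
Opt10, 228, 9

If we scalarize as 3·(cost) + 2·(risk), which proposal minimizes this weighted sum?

Opt1: 3·274 + 2·8 = 838
Opt2: 3·141 + 2·10 = 443
Opt3: 3·99 + 2·7 = 311
Opt4: 3·159 + 2·3 = 483
Opt5: 3·212 + 2·5 = 646
Opt6: 3·292 + 2·1 = 878
Opt7: 3·231 + 2·9 = 711
Opt8: 3·291 + 2·2 = 877
Opt9: 3·247 + 2·8 = 757
Opt10: 3·228 + 2·9 = 702
Lowest: Opt3 at 311.

Opt3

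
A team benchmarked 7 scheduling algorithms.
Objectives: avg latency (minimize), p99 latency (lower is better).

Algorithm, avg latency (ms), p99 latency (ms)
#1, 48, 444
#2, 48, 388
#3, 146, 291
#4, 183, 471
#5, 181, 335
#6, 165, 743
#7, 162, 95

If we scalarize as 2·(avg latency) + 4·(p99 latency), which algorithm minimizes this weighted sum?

#7

#1: 2·48 + 4·444 = 1872
#2: 2·48 + 4·388 = 1648
#3: 2·146 + 4·291 = 1456
#4: 2·183 + 4·471 = 2250
#5: 2·181 + 4·335 = 1702
#6: 2·165 + 4·743 = 3302
#7: 2·162 + 4·95 = 704
Lowest: #7 at 704.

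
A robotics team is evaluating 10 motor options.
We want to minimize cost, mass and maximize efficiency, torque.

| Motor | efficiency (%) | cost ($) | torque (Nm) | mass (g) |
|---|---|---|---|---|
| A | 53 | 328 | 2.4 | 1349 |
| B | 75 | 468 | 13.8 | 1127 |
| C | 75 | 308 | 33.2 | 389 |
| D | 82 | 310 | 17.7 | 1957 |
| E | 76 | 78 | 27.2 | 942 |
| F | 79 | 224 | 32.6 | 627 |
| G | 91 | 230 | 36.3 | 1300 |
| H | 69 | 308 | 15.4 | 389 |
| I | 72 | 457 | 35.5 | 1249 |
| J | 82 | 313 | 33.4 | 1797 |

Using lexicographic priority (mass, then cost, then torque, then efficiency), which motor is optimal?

First minimize mass: best is 389, kept {C, H}.
Then minimize cost: best is 308, kept {C, H}.
Then maximize torque: best is 33.2, kept {C}.

C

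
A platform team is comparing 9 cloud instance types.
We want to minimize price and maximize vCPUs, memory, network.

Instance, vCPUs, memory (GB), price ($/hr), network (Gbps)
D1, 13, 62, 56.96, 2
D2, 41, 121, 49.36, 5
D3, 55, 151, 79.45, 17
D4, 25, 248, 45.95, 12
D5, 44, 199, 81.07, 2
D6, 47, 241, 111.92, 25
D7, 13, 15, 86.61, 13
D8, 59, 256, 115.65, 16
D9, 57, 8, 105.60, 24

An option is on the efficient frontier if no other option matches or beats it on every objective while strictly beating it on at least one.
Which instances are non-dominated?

D2, D3, D4, D5, D6, D8, D9

D1: dominated by D2 (vCPUs 41≥13, memory 121≥62, price 49.36≤56.96, network 5≥2).
D2: not dominated.
D3: not dominated.
D4: not dominated (best price).
D5: not dominated.
D6: not dominated (best network).
D7: dominated by D3 (vCPUs 55≥13, memory 151≥15, price 79.45≤86.61, network 17≥13).
D8: not dominated (best vCPUs).
D9: not dominated.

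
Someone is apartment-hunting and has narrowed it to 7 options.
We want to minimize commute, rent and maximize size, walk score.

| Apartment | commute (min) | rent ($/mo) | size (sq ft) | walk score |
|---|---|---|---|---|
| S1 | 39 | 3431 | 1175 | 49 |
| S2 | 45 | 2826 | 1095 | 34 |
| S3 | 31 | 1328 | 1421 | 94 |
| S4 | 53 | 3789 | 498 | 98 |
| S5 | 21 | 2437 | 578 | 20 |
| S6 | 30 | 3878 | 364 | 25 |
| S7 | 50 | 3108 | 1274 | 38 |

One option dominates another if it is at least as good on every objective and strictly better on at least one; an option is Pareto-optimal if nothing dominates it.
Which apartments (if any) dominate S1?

S3: commute 31≤39, rent 1328≤3431, size 1421≥1175, walk score 94≥49 — dominates S1.
Others (S2, S4, S5, S6, S7) are each worse than S1 on at least one objective.

S3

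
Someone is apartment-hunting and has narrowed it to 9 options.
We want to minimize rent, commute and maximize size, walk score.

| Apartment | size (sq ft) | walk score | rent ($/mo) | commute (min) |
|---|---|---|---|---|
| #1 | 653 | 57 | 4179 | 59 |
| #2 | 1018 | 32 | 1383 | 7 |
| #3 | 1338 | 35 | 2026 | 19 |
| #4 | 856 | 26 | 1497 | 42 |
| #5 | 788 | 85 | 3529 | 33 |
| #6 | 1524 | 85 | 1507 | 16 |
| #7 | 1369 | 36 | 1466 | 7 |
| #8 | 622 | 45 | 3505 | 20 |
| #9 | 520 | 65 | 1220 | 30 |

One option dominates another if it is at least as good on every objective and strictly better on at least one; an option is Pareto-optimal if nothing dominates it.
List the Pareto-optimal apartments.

#1: dominated by #5 (size 788≥653, walk score 85≥57, rent 3529≤4179, commute 33≤59).
#2: not dominated.
#3: dominated by #6 (size 1524≥1338, walk score 85≥35, rent 1507≤2026, commute 16≤19).
#4: dominated by #2 (size 1018≥856, walk score 32≥26, rent 1383≤1497, commute 7≤42).
#5: dominated by #6 (size 1524≥788, walk score 85≥85, rent 1507≤3529, commute 16≤33).
#6: not dominated (best size).
#7: not dominated.
#8: dominated by #6 (size 1524≥622, walk score 85≥45, rent 1507≤3505, commute 16≤20).
#9: not dominated (best rent).

#2, #6, #7, #9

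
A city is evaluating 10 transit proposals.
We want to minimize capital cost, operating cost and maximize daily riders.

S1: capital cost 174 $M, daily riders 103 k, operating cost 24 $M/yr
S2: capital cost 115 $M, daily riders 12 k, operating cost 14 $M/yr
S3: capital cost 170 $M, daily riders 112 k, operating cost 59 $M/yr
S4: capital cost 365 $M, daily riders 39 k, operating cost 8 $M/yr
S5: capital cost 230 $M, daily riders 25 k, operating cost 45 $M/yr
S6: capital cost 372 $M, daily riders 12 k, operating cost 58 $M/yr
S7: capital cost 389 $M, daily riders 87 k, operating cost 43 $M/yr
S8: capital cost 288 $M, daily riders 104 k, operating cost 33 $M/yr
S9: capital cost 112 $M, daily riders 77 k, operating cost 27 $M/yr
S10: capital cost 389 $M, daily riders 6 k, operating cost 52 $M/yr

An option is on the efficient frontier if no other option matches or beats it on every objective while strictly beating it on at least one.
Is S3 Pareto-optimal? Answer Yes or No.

Yes

S1: worse on capital cost (174 vs 170).
S2: worse on daily riders (12 vs 112).
S4: worse on capital cost (365 vs 170).
S5: worse on capital cost (230 vs 170).
S6: worse on capital cost (372 vs 170).
S7: worse on capital cost (389 vs 170).
S8: worse on capital cost (288 vs 170).
S9: worse on daily riders (77 vs 112).
S10: worse on capital cost (389 vs 170).
No option is at least as good as S3 on every objective and strictly better on one.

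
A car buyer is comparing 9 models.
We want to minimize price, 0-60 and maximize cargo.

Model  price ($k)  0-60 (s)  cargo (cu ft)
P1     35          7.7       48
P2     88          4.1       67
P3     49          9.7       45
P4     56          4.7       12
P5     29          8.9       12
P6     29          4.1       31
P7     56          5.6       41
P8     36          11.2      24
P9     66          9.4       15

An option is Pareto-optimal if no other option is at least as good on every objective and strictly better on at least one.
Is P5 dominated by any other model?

P6 vs P5: price 29≤29, 0-60 4.1≤8.9, cargo 31≥12 — P6 is at least as good on every objective and strictly better on at least one, so P6 dominates P5.

Yes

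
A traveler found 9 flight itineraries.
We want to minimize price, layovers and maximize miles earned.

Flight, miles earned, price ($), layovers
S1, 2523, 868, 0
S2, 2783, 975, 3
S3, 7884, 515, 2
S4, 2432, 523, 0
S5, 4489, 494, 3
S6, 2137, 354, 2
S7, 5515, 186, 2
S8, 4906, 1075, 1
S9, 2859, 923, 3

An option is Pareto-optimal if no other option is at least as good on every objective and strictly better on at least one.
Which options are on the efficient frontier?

S1: not dominated.
S2: dominated by S3 (miles earned 7884≥2783, price 515≤975, layovers 2≤3).
S3: not dominated (best miles earned).
S4: not dominated.
S5: dominated by S7 (miles earned 5515≥4489, price 186≤494, layovers 2≤3).
S6: dominated by S7 (miles earned 5515≥2137, price 186≤354, layovers 2≤2).
S7: not dominated (best price).
S8: not dominated.
S9: dominated by S3 (miles earned 7884≥2859, price 515≤923, layovers 2≤3).

S1, S3, S4, S7, S8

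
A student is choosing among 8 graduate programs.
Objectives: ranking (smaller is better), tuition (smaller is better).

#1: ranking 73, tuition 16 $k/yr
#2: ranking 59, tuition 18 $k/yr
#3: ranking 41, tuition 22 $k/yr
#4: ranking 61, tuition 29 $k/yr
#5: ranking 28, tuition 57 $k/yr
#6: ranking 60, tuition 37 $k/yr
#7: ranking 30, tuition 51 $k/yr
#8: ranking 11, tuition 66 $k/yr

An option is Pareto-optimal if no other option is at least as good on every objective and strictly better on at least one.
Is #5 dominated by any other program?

#1: worse on ranking (73 vs 28).
#2: worse on ranking (59 vs 28).
#3: worse on ranking (41 vs 28).
#4: worse on ranking (61 vs 28).
#6: worse on ranking (60 vs 28).
#7: worse on ranking (30 vs 28).
#8: worse on tuition (66 vs 57).
No option is at least as good as #5 on every objective and strictly better on one.

No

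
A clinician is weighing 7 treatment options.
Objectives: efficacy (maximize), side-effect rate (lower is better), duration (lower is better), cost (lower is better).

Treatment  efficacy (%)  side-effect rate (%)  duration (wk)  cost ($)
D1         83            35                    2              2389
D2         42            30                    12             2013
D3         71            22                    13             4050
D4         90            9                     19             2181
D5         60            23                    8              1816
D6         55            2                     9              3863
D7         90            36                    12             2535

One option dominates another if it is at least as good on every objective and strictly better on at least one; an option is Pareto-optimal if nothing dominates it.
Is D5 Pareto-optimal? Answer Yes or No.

Yes

D1: worse on side-effect rate (35 vs 23).
D2: worse on efficacy (42 vs 60).
D3: worse on duration (13 vs 8).
D4: worse on duration (19 vs 8).
D6: worse on efficacy (55 vs 60).
D7: worse on side-effect rate (36 vs 23).
No option is at least as good as D5 on every objective and strictly better on one.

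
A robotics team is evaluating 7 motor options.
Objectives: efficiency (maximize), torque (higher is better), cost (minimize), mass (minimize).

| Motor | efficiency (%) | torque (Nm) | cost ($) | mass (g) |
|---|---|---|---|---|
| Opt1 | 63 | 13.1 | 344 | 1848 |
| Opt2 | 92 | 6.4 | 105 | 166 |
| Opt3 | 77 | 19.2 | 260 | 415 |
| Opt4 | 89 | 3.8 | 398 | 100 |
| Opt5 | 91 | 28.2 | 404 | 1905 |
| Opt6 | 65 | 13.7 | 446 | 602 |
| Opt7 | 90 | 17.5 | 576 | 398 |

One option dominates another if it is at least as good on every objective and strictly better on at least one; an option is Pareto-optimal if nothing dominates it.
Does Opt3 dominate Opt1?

Opt3 vs Opt1: efficiency 77≥63, torque 19.2≥13.1, cost 260≤344, mass 415≤1848 — Opt3 is at least as good on every objective with at least one strict improvement.

Yes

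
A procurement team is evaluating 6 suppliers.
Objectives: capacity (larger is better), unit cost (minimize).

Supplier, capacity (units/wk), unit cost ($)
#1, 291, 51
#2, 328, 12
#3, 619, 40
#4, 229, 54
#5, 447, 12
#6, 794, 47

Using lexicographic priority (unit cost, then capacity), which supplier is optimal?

#5

First minimize unit cost: best is 12, kept {#2, #5}.
Then maximize capacity: best is 447, kept {#5}.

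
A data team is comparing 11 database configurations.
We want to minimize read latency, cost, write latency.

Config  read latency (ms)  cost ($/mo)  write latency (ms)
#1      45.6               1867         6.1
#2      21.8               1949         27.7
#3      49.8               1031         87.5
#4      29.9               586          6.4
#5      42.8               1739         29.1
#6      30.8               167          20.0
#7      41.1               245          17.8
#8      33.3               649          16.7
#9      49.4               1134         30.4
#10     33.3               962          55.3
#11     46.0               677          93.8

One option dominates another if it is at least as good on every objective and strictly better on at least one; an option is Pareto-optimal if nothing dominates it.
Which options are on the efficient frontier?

#1, #2, #4, #6, #7

#1: not dominated (best write latency).
#2: not dominated (best read latency).
#3: dominated by #4 (read latency 29.9≤49.8, cost 586≤1031, write latency 6.4≤87.5).
#4: not dominated.
#5: dominated by #4 (read latency 29.9≤42.8, cost 586≤1739, write latency 6.4≤29.1).
#6: not dominated (best cost).
#7: not dominated.
#8: dominated by #4 (read latency 29.9≤33.3, cost 586≤649, write latency 6.4≤16.7).
#9: dominated by #4 (read latency 29.9≤49.4, cost 586≤1134, write latency 6.4≤30.4).
#10: dominated by #4 (read latency 29.9≤33.3, cost 586≤962, write latency 6.4≤55.3).
#11: dominated by #4 (read latency 29.9≤46.0, cost 586≤677, write latency 6.4≤93.8).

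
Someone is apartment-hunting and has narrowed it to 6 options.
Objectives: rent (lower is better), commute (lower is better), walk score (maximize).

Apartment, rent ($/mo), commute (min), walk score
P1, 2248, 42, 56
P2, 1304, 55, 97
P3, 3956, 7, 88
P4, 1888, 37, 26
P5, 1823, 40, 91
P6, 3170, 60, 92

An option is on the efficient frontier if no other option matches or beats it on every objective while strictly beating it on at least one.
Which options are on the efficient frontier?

P2, P3, P4, P5

P1: dominated by P5 (rent 1823≤2248, commute 40≤42, walk score 91≥56).
P2: not dominated (best rent).
P3: not dominated (best commute).
P4: not dominated.
P5: not dominated.
P6: dominated by P2 (rent 1304≤3170, commute 55≤60, walk score 97≥92).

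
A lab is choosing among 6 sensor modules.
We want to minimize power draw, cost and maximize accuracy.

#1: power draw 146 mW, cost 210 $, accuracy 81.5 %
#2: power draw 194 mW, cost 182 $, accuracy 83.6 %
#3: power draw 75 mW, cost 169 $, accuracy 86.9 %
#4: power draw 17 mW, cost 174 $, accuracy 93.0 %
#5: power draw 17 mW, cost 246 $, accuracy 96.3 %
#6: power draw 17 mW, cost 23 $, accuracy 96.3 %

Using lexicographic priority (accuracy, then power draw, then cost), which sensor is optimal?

First maximize accuracy: best is 96.3, kept {#5, #6}.
Then minimize power draw: best is 17, kept {#5, #6}.
Then minimize cost: best is 23, kept {#6}.

#6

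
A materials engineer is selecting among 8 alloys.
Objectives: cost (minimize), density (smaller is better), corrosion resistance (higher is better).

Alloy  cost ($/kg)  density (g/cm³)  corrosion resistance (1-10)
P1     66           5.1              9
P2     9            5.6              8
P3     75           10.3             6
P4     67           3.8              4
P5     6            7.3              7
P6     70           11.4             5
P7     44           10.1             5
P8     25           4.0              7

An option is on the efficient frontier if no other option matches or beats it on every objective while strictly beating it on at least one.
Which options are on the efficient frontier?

P1, P2, P4, P5, P8

P1: not dominated (best corrosion resistance).
P2: not dominated.
P3: dominated by P1 (cost 66≤75, density 5.1≤10.3, corrosion resistance 9≥6).
P4: not dominated (best density).
P5: not dominated (best cost).
P6: dominated by P1 (cost 66≤70, density 5.1≤11.4, corrosion resistance 9≥5).
P7: dominated by P2 (cost 9≤44, density 5.6≤10.1, corrosion resistance 8≥5).
P8: not dominated.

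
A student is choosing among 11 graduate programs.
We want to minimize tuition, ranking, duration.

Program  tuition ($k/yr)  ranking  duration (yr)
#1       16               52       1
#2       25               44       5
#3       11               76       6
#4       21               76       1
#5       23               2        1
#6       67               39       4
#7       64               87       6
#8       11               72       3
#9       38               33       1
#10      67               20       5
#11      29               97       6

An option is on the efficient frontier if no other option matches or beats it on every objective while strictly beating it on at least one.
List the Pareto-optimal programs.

#1, #5, #8

#1: not dominated.
#2: dominated by #5 (tuition 23≤25, ranking 2≤44, duration 1≤5).
#3: dominated by #8 (tuition 11≤11, ranking 72≤76, duration 3≤6).
#4: dominated by #1 (tuition 16≤21, ranking 52≤76, duration 1≤1).
#5: not dominated (best ranking).
#6: dominated by #5 (tuition 23≤67, ranking 2≤39, duration 1≤4).
#7: dominated by #1 (tuition 16≤64, ranking 52≤87, duration 1≤6).
#8: not dominated.
#9: dominated by #5 (tuition 23≤38, ranking 2≤33, duration 1≤1).
#10: dominated by #5 (tuition 23≤67, ranking 2≤20, duration 1≤5).
#11: dominated by #1 (tuition 16≤29, ranking 52≤97, duration 1≤6).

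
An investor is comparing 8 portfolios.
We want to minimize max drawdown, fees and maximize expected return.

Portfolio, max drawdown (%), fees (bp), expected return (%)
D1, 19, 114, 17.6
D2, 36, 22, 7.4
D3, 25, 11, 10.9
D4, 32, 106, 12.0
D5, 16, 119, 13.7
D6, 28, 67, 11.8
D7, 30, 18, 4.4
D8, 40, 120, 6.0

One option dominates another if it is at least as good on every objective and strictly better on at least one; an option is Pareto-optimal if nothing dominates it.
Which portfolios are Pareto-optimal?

D1: not dominated (best expected return).
D2: dominated by D3 (max drawdown 25≤36, fees 11≤22, expected return 10.9≥7.4).
D3: not dominated (best fees).
D4: not dominated.
D5: not dominated (best max drawdown).
D6: not dominated.
D7: dominated by D3 (max drawdown 25≤30, fees 11≤18, expected return 10.9≥4.4).
D8: dominated by D1 (max drawdown 19≤40, fees 114≤120, expected return 17.6≥6.0).

D1, D3, D4, D5, D6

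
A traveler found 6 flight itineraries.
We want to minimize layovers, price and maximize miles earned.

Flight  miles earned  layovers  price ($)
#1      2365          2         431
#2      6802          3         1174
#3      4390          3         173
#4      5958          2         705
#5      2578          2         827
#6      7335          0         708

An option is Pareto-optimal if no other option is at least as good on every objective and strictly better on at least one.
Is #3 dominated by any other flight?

No

#1: worse on miles earned (2365 vs 4390).
#2: worse on price (1174 vs 173).
#4: worse on price (705 vs 173).
#5: worse on miles earned (2578 vs 4390).
#6: worse on price (708 vs 173).
No option is at least as good as #3 on every objective and strictly better on one.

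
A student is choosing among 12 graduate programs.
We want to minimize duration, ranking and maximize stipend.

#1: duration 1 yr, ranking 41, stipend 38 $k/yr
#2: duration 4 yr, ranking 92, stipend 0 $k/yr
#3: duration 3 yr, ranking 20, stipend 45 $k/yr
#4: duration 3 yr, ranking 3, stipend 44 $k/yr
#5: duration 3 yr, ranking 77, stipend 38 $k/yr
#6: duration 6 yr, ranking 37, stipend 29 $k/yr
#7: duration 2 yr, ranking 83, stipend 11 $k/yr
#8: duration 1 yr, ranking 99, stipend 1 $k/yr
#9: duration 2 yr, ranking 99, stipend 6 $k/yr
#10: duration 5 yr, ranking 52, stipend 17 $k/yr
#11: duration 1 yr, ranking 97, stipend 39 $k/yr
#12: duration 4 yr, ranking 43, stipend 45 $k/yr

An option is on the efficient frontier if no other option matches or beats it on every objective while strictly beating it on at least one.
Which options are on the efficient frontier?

#1: not dominated.
#2: dominated by #1 (duration 1≤4, ranking 41≤92, stipend 38≥0).
#3: not dominated.
#4: not dominated (best ranking).
#5: dominated by #1 (duration 1≤3, ranking 41≤77, stipend 38≥38).
#6: dominated by #3 (duration 3≤6, ranking 20≤37, stipend 45≥29).
#7: dominated by #1 (duration 1≤2, ranking 41≤83, stipend 38≥11).
#8: dominated by #1 (duration 1≤1, ranking 41≤99, stipend 38≥1).
#9: dominated by #1 (duration 1≤2, ranking 41≤99, stipend 38≥6).
#10: dominated by #1 (duration 1≤5, ranking 41≤52, stipend 38≥17).
#11: not dominated.
#12: dominated by #3 (duration 3≤4, ranking 20≤43, stipend 45≥45).

#1, #3, #4, #11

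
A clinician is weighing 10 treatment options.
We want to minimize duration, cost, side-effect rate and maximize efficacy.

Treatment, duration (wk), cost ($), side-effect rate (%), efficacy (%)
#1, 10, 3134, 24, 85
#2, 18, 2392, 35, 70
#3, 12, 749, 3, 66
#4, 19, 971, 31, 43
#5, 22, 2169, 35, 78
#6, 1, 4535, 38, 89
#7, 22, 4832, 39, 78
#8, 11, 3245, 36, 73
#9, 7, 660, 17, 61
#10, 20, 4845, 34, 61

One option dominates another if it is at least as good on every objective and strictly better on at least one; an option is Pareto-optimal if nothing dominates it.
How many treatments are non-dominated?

#1: not dominated.
#2: not dominated.
#3: not dominated (best side-effect rate).
#4: dominated by #3 (duration 12≤19, cost 749≤971, side-effect rate 3≤31, efficacy 66≥43).
#5: not dominated.
#6: not dominated (best duration).
#7: dominated by #1 (duration 10≤22, cost 3134≤4832, side-effect rate 24≤39, efficacy 85≥78).
#8: dominated by #1 (duration 10≤11, cost 3134≤3245, side-effect rate 24≤36, efficacy 85≥73).
#9: not dominated (best cost).
#10: dominated by #1 (duration 10≤20, cost 3134≤4845, side-effect rate 24≤34, efficacy 85≥61).
Pareto-optimal: #1, #2, #3, #5, #6, #9 → 6.

6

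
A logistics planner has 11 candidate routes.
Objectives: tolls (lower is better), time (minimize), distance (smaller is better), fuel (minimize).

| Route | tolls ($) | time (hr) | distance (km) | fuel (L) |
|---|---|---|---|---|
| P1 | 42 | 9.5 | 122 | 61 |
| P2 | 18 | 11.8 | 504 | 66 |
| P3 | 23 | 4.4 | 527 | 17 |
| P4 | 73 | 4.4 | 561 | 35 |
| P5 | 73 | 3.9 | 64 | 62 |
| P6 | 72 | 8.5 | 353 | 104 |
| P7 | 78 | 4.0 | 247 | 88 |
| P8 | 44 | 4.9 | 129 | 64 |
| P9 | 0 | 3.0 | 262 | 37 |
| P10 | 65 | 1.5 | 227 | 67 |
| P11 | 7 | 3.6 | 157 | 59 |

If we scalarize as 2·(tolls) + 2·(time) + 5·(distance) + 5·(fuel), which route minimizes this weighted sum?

P5

P1: 2·42 + 2·9.5 + 5·122 + 5·61 = 1018.0
P2: 2·18 + 2·11.8 + 5·504 + 5·66 = 2909.6
P3: 2·23 + 2·4.4 + 5·527 + 5·17 = 2774.8
P4: 2·73 + 2·4.4 + 5·561 + 5·35 = 3134.8
P5: 2·73 + 2·3.9 + 5·64 + 5·62 = 783.8
P6: 2·72 + 2·8.5 + 5·353 + 5·104 = 2446.0
P7: 2·78 + 2·4.0 + 5·247 + 5·88 = 1839.0
P8: 2·44 + 2·4.9 + 5·129 + 5·64 = 1062.8
P9: 2·0 + 2·3.0 + 5·262 + 5·37 = 1501.0
P10: 2·65 + 2·1.5 + 5·227 + 5·67 = 1603.0
P11: 2·7 + 2·3.6 + 5·157 + 5·59 = 1101.2
Lowest: P5 at 783.8.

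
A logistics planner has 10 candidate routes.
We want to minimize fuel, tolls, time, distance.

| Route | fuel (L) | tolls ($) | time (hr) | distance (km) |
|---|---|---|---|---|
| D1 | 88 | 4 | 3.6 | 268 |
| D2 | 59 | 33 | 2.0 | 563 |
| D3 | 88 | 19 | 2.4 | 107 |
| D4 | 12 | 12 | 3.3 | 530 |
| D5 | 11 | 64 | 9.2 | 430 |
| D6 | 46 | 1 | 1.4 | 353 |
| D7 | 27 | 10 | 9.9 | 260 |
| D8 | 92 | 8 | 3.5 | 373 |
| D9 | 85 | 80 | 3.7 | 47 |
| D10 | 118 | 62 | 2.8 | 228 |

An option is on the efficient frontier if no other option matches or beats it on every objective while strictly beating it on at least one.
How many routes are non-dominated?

D1: not dominated.
D2: dominated by D6 (fuel 46≤59, tolls 1≤33, time 1.4≤2.0, distance 353≤563).
D3: not dominated.
D4: not dominated.
D5: not dominated (best fuel).
D6: not dominated (best tolls).
D7: not dominated.
D8: dominated by D6 (fuel 46≤92, tolls 1≤8, time 1.4≤3.5, distance 353≤373).
D9: not dominated (best distance).
D10: dominated by D3 (fuel 88≤118, tolls 19≤62, time 2.4≤2.8, distance 107≤228).
Pareto-optimal: D1, D3, D4, D5, D6, D7, D9 → 7.

7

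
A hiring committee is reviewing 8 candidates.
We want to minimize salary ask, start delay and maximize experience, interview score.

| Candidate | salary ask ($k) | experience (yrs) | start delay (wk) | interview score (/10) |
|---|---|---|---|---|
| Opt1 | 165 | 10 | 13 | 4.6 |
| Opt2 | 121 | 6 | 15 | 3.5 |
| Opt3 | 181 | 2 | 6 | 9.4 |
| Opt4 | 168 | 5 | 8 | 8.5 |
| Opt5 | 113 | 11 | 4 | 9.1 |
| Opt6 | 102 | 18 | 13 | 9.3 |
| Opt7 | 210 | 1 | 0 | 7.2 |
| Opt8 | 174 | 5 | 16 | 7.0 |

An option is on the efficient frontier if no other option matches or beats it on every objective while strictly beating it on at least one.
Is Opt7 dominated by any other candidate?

No

Opt1: worse on start delay (13 vs 0).
Opt2: worse on start delay (15 vs 0).
Opt3: worse on start delay (6 vs 0).
Opt4: worse on start delay (8 vs 0).
Opt5: worse on start delay (4 vs 0).
Opt6: worse on start delay (13 vs 0).
Opt8: worse on start delay (16 vs 0).
No option is at least as good as Opt7 on every objective and strictly better on one.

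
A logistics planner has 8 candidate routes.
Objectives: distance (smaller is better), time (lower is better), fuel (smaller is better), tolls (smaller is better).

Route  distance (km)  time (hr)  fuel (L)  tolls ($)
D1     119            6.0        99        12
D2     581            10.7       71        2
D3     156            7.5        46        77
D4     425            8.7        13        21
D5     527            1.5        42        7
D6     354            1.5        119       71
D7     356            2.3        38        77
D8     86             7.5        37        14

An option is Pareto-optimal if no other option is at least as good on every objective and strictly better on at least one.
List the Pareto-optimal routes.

D1, D2, D4, D5, D6, D7, D8

D1: not dominated.
D2: not dominated (best tolls).
D3: dominated by D8 (distance 86≤156, time 7.5≤7.5, fuel 37≤46, tolls 14≤77).
D4: not dominated (best fuel).
D5: not dominated.
D6: not dominated.
D7: not dominated.
D8: not dominated (best distance).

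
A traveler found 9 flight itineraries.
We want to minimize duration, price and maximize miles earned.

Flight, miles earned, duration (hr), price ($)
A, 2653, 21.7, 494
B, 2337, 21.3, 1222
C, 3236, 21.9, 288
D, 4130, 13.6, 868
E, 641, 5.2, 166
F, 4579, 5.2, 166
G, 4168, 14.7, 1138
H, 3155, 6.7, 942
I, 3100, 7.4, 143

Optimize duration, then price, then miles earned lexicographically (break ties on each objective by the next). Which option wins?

First minimize duration: best is 5.2, kept {E, F}.
Then minimize price: best is 166, kept {E, F}.
Then maximize miles earned: best is 4579, kept {F}.

F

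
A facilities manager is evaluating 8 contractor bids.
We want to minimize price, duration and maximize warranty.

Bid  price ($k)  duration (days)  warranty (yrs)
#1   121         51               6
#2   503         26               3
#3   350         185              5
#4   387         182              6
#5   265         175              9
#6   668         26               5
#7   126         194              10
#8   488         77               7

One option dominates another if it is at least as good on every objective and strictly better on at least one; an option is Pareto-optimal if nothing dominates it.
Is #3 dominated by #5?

Yes

#5 vs #3: price 265≤350, duration 175≤185, warranty 9≥5 — #5 is at least as good on every objective with at least one strict improvement.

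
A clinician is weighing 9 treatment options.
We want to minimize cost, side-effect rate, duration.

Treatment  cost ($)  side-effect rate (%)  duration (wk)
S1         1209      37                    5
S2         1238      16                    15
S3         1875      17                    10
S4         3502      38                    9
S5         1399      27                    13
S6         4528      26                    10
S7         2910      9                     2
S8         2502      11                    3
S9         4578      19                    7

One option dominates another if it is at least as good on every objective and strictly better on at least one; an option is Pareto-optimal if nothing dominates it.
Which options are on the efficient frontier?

S1, S2, S3, S5, S7, S8

S1: not dominated (best cost).
S2: not dominated.
S3: not dominated.
S4: dominated by S1 (cost 1209≤3502, side-effect rate 37≤38, duration 5≤9).
S5: not dominated.
S6: dominated by S3 (cost 1875≤4528, side-effect rate 17≤26, duration 10≤10).
S7: not dominated (best side-effect rate).
S8: not dominated.
S9: dominated by S7 (cost 2910≤4578, side-effect rate 9≤19, duration 2≤7).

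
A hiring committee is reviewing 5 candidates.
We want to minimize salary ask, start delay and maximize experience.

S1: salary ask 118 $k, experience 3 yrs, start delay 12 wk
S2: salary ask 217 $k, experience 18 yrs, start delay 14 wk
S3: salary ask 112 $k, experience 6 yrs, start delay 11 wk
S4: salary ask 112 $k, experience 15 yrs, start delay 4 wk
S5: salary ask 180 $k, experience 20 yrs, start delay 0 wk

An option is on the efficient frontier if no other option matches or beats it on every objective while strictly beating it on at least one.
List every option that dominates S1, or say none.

S3: salary ask 112≤118, experience 6≥3, start delay 11≤12 — dominates S1.
S4: salary ask 112≤118, experience 15≥3, start delay 4≤12 — dominates S1.
Others (S2, S5) are each worse than S1 on at least one objective.

S3, S4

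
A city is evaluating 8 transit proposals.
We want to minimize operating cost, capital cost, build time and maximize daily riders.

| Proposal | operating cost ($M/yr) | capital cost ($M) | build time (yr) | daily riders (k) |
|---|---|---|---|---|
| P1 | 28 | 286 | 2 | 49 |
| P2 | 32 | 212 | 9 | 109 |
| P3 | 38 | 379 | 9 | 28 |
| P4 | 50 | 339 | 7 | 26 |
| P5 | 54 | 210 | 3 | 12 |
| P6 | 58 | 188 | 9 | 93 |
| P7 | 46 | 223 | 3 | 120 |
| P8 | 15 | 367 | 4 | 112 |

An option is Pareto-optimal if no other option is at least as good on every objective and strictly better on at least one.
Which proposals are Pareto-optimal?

P1, P2, P5, P6, P7, P8

P1: not dominated (best build time).
P2: not dominated.
P3: dominated by P1 (operating cost 28≤38, capital cost 286≤379, build time 2≤9, daily riders 49≥28).
P4: dominated by P1 (operating cost 28≤50, capital cost 286≤339, build time 2≤7, daily riders 49≥26).
P5: not dominated.
P6: not dominated (best capital cost).
P7: not dominated (best daily riders).
P8: not dominated (best operating cost).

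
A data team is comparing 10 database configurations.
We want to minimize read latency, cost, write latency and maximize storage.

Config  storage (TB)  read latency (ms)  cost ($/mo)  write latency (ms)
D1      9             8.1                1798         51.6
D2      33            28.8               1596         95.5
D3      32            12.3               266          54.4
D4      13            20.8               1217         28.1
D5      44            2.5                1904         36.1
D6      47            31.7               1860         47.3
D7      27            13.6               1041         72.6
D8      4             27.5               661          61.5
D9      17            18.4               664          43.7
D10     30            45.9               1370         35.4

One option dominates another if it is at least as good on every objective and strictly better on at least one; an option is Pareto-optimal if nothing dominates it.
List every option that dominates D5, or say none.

none

D1: worse on storage (9 vs 44).
D2: worse on storage (33 vs 44).
D3: worse on storage (32 vs 44).
D4: worse on storage (13 vs 44).
D6: worse on read latency (31.7 vs 2.5).
D7: worse on storage (27 vs 44).
D8: worse on storage (4 vs 44).
D9: worse on storage (17 vs 44).
D10: worse on storage (30 vs 44).
No option dominates D5.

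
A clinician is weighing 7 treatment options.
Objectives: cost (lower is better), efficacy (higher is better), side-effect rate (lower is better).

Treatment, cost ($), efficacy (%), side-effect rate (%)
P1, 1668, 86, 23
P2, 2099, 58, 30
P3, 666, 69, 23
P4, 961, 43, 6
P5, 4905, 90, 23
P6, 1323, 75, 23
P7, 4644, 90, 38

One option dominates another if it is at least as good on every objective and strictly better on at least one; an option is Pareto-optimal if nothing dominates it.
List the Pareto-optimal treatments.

P1, P3, P4, P5, P6, P7

P1: not dominated.
P2: dominated by P1 (cost 1668≤2099, efficacy 86≥58, side-effect rate 23≤30).
P3: not dominated (best cost).
P4: not dominated (best side-effect rate).
P5: not dominated.
P6: not dominated.
P7: not dominated.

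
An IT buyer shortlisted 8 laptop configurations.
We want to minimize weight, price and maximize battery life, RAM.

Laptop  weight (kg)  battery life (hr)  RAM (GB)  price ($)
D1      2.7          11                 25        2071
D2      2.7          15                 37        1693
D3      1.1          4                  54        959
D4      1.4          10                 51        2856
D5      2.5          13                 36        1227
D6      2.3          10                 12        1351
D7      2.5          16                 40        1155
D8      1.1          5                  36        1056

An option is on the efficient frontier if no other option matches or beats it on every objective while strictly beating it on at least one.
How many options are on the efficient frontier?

5

D1: dominated by D2 (weight 2.7≤2.7, battery life 15≥11, RAM 37≥25, price 1693≤2071).
D2: dominated by D7 (weight 2.5≤2.7, battery life 16≥15, RAM 40≥37, price 1155≤1693).
D3: not dominated (best RAM).
D4: not dominated.
D5: dominated by D7 (weight 2.5≤2.5, battery life 16≥13, RAM 40≥36, price 1155≤1227).
D6: not dominated.
D7: not dominated (best battery life).
D8: not dominated.
Pareto-optimal: D3, D4, D6, D7, D8 → 5.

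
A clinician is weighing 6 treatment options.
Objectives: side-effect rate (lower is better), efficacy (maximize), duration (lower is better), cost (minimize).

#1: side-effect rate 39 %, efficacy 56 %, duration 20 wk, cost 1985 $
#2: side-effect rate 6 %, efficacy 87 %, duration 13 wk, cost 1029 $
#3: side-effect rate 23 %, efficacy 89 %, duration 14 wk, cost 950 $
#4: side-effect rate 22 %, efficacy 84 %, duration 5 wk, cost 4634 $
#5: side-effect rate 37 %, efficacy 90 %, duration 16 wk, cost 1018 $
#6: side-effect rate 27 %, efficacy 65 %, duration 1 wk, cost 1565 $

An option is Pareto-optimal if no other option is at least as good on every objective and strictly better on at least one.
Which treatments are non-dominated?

#1: dominated by #2 (side-effect rate 6≤39, efficacy 87≥56, duration 13≤20, cost 1029≤1985).
#2: not dominated (best side-effect rate).
#3: not dominated (best cost).
#4: not dominated.
#5: not dominated (best efficacy).
#6: not dominated (best duration).

#2, #3, #4, #5, #6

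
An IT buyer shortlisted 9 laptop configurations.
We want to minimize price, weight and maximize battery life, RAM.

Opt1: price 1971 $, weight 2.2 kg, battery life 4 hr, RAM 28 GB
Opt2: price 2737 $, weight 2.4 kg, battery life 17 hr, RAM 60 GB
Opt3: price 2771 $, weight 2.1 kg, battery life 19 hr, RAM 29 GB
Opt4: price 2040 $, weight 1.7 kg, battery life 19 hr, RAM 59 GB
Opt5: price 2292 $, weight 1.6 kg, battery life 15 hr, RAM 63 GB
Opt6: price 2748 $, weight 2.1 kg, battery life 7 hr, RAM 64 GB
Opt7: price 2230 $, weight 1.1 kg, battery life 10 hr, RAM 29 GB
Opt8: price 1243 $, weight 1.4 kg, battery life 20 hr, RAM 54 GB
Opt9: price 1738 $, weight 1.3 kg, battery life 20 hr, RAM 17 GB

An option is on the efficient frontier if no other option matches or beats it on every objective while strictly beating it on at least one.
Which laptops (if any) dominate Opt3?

Opt4: price 2040≤2771, weight 1.7≤2.1, battery life 19≥19, RAM 59≥29 — dominates Opt3.
Opt8: price 1243≤2771, weight 1.4≤2.1, battery life 20≥19, RAM 54≥29 — dominates Opt3.
Others (Opt1, Opt2, Opt5, Opt6, Opt7, Opt9) are each worse than Opt3 on at least one objective.

Opt4, Opt8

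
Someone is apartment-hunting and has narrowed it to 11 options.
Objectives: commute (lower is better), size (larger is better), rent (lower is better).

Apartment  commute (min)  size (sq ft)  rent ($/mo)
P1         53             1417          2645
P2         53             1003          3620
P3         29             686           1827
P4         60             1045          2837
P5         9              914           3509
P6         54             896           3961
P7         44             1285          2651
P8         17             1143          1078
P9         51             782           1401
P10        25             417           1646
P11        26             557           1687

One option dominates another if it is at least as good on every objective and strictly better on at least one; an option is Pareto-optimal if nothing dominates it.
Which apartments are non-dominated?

P1: not dominated (best size).
P2: dominated by P1 (commute 53≤53, size 1417≥1003, rent 2645≤3620).
P3: dominated by P8 (commute 17≤29, size 1143≥686, rent 1078≤1827).
P4: dominated by P1 (commute 53≤60, size 1417≥1045, rent 2645≤2837).
P5: not dominated (best commute).
P6: dominated by P1 (commute 53≤54, size 1417≥896, rent 2645≤3961).
P7: not dominated.
P8: not dominated (best rent).
P9: dominated by P8 (commute 17≤51, size 1143≥782, rent 1078≤1401).
P10: dominated by P8 (commute 17≤25, size 1143≥417, rent 1078≤1646).
P11: dominated by P8 (commute 17≤26, size 1143≥557, rent 1078≤1687).

P1, P5, P7, P8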